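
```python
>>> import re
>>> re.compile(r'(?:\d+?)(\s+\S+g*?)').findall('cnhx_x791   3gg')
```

['   3gg']

This matches one or more of a digit (lazy) (non-capturing group); then one or more of whitespace, then one or more of a non-whitespace character, then zero or more of the literal 'g' (lazy) (captured).
Matches: at [6:15] match '791   3gg', group 1 = '   3gg'.
`findall` collects group 1 from the one match (1 total).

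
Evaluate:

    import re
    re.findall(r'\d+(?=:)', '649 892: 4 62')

['892']

The positive lookaround only admits positions where the adjacent text matches; those characters stay outside the span.
Since nothing is captured, `findall` lists the 1 matched substring directly.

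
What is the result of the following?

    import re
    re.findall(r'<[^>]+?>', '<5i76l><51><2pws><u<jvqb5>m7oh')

['<5i76l>', '<51>', '<2pws>', '<u<jvqb5>']

No capturing groups, so `findall` returns the 4 full match strings.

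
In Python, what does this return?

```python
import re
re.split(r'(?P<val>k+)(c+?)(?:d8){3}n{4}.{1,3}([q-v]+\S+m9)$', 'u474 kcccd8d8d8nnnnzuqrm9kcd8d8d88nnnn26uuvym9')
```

This matches one or more of a literal 'k' (captured as 'val'); then one or more of a literal 'c' (lazy) (captured); then the literal 'd8' repeated 3 times, then exactly 4 of a literal 'n', then 1 to 3 of any character; then one or more of a character in [q-v], then one or more of a non-whitespace character, then the literal 'm9' (captured); then anchored at the end.
With a capturing group present, the delimiter's captured portion is kept in the result list.

['u474 ', 'k', 'ccc', 'rm9kcd8d8d88nnnn26uuvym9', '']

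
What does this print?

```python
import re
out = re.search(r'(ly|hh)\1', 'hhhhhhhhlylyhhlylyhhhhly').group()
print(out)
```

hhhh

The backreference `\1` re-matches whatever the first group consumed, character for character.
`search` walks the string left to right and returns the first match it finds.
The match spans [0:4] → 'hhhh'.
Captured: group 1 = 'hh'.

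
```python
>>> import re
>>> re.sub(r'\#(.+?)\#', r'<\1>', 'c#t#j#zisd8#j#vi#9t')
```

The `?` after the quantifier makes it lazy — it takes as little as possible before letting the rest of the pattern try.
Each match is replaced using the text its own group 1 captured.

'c<t>j<zisd8>j<vi>9t'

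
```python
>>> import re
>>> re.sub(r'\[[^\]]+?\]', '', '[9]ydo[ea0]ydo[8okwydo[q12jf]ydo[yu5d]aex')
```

Matches: at [0:3] → '[9]'; at [6:11] → '[ea0]'; at [14:29] → '[8okwydo[q12jf]'; at [32:38] → '[yu5d]'.
Each match is replaced by ''.

'ydoydoydoaex'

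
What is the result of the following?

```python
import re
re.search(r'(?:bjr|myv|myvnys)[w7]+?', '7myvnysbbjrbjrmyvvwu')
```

None

`re.search` scans for the first position where the pattern succeeds.
Here the pattern never matches, so the call returns None.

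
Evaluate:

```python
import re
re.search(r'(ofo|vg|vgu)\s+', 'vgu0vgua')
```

Unlike `match`, `search` isn't anchored — it looks for the pattern anywhere in the string.
Here no position works, so the call returns None.

None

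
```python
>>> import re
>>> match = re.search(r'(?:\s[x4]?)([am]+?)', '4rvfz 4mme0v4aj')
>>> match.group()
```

' 4m'

This matches whitespace, then optionally one of [x4] (non-capturing group); then one or more of one of [am] (lazy) (captured).
Unlike `match`, `search` isn't anchored — it looks for the pattern anywhere in the string.
The match spans [5:8] → ' 4m'.
Captured: group 1 = 'm'.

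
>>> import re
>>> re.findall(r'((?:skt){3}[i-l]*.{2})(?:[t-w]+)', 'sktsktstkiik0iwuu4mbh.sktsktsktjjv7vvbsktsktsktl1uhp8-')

['sktsktsktjjv7', 'sktsktsktl1']

`findall` collects group 1 from each match (2 total).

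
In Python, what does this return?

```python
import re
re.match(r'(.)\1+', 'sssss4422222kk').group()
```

`\1` has to match the exact text group 1 already captured.
`re.match` won't scan ahead — the pattern has to work from the very first character.
The match spans [0:5] → 'sssss'.
Captured: group 1 = 's'.

'sssss'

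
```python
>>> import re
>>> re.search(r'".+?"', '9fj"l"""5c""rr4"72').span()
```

A `+?`/`*?`/`{m,n}?` starts at its minimum and grows only as far as needed for what follows to match.
`re.search` tries every starting position until one works.
The match spans [3:6] → '"l"'.

(3, 6)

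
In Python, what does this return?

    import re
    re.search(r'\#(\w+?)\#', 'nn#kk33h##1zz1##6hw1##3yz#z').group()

The match spans [2:9] → '#kk33h#'.

'#kk33h#'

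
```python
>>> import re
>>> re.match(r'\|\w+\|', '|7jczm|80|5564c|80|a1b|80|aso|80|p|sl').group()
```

'|7jczm|'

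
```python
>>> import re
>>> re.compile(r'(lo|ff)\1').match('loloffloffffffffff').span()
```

(0, 4)

`match` is anchored at position 0; if the pattern doesn't fit there, it returns None.
The match spans [0:4] → 'lolo'.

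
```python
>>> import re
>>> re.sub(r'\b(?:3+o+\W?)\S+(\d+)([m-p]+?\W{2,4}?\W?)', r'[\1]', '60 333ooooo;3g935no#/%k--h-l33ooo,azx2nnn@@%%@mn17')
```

'60 [2]%@mn17'

A non-greedy quantifier consumes as few characters as it can — just enough that the remainder of the pattern still matches from where it stops; whatever follows it matches normally.
Each match is replaced using the text its own group 1 captured.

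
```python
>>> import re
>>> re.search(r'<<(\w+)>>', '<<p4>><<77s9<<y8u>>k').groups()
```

('p4',)

`re.search` tries every starting position until one works.
The match spans [0:6] → '<<p4>>'.
Captured: group 1 = 'p4'.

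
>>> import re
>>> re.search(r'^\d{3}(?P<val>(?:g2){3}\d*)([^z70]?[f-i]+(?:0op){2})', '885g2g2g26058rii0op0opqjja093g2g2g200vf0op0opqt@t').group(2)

'rii0op0op'

The match spans [0:22] → '885g2g2g26058rii0op0op'.
Captured: group 1 = 'g2g2g26058', group 2 = 'rii0op0op'.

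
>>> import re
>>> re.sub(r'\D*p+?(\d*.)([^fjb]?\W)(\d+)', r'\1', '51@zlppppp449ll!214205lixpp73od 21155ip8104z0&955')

'51449l73o8104z'

This matches zero or more of a non-digit, then one or more of the literal 'p' (lazy); then zero or more of a digit, then any character (captured); then optionally any character except [fjb], then a non-word character (captured); then one or more of a digit (captured).
Matches: at [2:22] → '@zlppppp449ll!214205'; at [22:37] → 'lixpp73od 21155'; at [37:49] → 'ip8104z0&955'.
Each match is replaced using the text its own group 1 captured.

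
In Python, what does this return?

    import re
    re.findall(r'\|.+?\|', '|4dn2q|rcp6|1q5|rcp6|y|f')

['|4dn2q|', '|1q5|', '|y|']

Matches: at [0:7] → '|4dn2q|'; at [11:16] → '|1q5|'; at [20:23] → '|y|'.
`findall` yields the raw match text (3 of them) because the pattern has no groups.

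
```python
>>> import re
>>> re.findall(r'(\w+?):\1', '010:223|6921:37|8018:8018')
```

The backreference `\1` re-matches whatever the first group consumed, character for character.
Because there's exactly one group, `findall` drops the full match and keeps group 1 from the one hit.

['8018']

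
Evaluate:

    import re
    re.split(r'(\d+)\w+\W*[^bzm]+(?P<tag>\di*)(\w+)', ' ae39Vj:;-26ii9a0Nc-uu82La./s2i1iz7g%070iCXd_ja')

[' ae', '39', '1i', 'z7g', '%070iCXd_ja']

Because the pattern has a capturing group, `split` also inserts each captured text between the pieces.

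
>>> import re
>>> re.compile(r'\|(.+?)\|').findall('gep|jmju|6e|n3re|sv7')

['jmju', 'n3re']

With a single group, `findall` returns only what that group captured — 2 items.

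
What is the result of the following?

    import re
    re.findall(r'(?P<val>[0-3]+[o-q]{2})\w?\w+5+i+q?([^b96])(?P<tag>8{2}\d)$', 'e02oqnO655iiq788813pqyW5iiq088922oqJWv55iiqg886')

The pattern matches one or more of a character in [0-3], then exactly 2 of a character in [o-q] (captured as 'val'); then optionally a word character, then one or more of a word character; then one or more of a literal '5'; then one or more of a literal 'i', then optionally the literal 'q'; then any character except [b96] (captured); then exactly 2 of the literal '8', then a digit (captured as 'tag'); then anchored at the end.
Scanning left to right: at [1:47] match '02oqnO655iiq788813pqyW5iiq088922oqJWv55iiqg886', groups = ('02oq', 'g', '886').
3 groups means the one result is a tuple of 3 captured strings — 1 here.

[('02oq', 'g', '886')]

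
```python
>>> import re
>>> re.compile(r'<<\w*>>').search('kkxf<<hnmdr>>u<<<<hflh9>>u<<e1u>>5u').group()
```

'<<hnmdr>>'

`re.search` tries every starting position until one works.
The match spans [4:13] → '<<hnmdr>>'.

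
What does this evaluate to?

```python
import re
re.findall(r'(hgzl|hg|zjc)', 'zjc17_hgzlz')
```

['zjc', 'hgzl']

The regex engine tests alternatives in the order written; an earlier branch that matches wins even if a later one would match more.
Matches: at [0:3] match 'zjc', group 1 = 'zjc'; at [6:10] match 'hgzl', group 1 = 'hgzl'.
With a single group, `findall` returns only what that group captured — 2 items.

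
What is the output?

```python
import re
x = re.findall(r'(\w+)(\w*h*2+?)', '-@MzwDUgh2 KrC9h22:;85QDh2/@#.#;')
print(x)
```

[('MzwDUgh', '2'), ('KrC9h2', '2'), ('85QDh', '2')]

This matches one or more of a word character (captured); then zero or more of a word character, then zero or more of the literal 'h', then one or more of the literal '2' (lazy) (captured).
2 groups means each result is a tuple of 2 captured strings — 3 here.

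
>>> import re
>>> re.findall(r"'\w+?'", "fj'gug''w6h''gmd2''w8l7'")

["'gug'", "'w6h'", "'gmd2'", "'w8l7'"]

Matches: at [2:7] → "'gug'"; at [7:12] → "'w6h'"; at [12:18] → "'gmd2'"; at [18:24] → "'w8l7'".
With no groups in the pattern, `findall` gives back each whole match — 4 here.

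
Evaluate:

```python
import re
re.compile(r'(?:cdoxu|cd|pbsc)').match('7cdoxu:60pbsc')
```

None

`re.match` won't scan ahead — the pattern has to work from the very first character.
Here the pattern fails at index 0, so the call returns None.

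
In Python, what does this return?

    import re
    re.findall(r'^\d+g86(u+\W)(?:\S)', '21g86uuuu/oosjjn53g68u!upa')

['uuuu/']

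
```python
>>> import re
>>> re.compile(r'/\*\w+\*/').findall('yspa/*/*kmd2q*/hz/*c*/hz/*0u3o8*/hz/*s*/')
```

['/*kmd2q*/', '/*c*/', '/*0u3o8*/', '/*s*/']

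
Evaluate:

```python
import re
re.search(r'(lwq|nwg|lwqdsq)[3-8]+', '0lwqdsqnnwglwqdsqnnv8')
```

`search` walks the string left to right and returns the first match it finds.
Here no position works, so the call returns None.

None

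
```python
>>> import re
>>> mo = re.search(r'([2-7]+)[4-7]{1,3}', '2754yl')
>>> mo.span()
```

The match spans [0:4] → '2754'.

(0, 4)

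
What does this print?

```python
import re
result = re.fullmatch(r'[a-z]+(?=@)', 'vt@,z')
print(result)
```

`re.fullmatch` is like wrapping the pattern in `^…$` (in single-line mode).
Here the pattern can't cover the whole string, so the call returns None.

None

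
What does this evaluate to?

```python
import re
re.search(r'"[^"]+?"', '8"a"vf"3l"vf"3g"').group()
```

'"a"'

`search` walks the string left to right and returns the first match it finds.
The match spans [1:4] → '"a"'.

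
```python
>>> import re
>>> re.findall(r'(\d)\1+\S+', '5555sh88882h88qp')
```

`\1` is not a pattern — it's the concrete string captured by group 1, re-applied verbatim.
With a single group, `findall` returns only what that group captured — 1 item.

['5']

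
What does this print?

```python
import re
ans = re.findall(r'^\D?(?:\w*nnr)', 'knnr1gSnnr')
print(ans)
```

This matches anchored at the start of the string; then optionally a non-digit; then zero or more of a word character, then the literal 'nnr' (non-capturing group).
No capturing groups, so `findall` returns the 1 full match string.

['knnr1gSnnr']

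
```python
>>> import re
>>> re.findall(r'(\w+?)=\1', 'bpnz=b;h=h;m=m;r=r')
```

A backreference is literal: `\1` must see the identical characters the first group matched.
Scanning left to right: at [7:10] match 'h=h', group 1 = 'h'; at [11:14] match 'm=m', group 1 = 'm'; at [15:18] match 'r=r', group 1 = 'r'.
`findall` collects group 1 from each match (3 total).

['h', 'm', 'r']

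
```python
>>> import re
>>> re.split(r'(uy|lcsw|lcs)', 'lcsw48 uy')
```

['', 'lcsw', '48 ', 'uy', '']

Alternation tries branches left to right and keeps the first one that lets the overall match succeed at that position.
Because the pattern has a capturing group, `split` also inserts each captured text between the pieces.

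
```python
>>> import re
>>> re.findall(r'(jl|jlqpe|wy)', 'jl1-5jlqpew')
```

`|` is ordered: at each position the engine commits to the first alternative that works.
Walking the string: at [0:2] match 'jl', group 1 = 'jl'; at [5:7] match 'jl', group 1 = 'jl'.
Because there's exactly one group, `findall` drops the full match and keeps group 1 from each hit.

['jl', 'jl']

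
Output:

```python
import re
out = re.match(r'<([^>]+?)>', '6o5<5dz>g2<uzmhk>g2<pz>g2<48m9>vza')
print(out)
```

`re.match` only tries the pattern at the start of the string.
Here the string doesn't start with a match, so the call returns None.

None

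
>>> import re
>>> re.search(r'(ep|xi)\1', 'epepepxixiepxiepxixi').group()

The backreference `\1` re-matches whatever the first group consumed, character for character.
Unlike `match`, `search` isn't anchored — it looks for the pattern anywhere in the string.
The match spans [0:4] → 'epep'.
Captured: group 1 = 'ep'.

'epep'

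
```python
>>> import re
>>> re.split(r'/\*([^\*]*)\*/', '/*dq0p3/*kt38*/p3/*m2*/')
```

Matches to split on: at [7:15] → '/*kt38*/'; at [17:23] → '/*m2*/'.
Because the pattern has a capturing group, `split` also inserts each captured text between the pieces.

['/*dq0p3', 'kt38', 'p3', 'm2', '']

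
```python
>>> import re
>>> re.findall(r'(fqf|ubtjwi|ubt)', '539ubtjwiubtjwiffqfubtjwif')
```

Alternation tries branches left to right and keeps the first one that lets the overall match succeed at that position.
Walking the string: at [3:9] match 'ubtjwi', group 1 = 'ubtjwi'; at [9:15] match 'ubtjwi', group 1 = 'ubtjwi'; at [16:19] match 'fqf', group 1 = 'fqf'; at [19:25] match 'ubtjwi', group 1 = 'ubtjwi'.
With a single group, `findall` returns only what that group captured — 4 items.

['ubtjwi', 'ubtjwi', 'fqf', 'ubtjwi']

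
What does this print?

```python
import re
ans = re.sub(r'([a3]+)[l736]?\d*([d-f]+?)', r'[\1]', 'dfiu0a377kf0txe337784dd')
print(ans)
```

This matches one or more of one of [a3] (captured); then optionally one of [l736], then zero or more of a digit; then one or more of a character in [d-f] (lazy) (captured).
Lazy quantifiers expand one character at a time until the remainder of the pattern can match.
Matches: at [15:22] → '337784d'.
Each match is replaced using the text its own group 1 captured.

dfiu0a377kf0txe[33]d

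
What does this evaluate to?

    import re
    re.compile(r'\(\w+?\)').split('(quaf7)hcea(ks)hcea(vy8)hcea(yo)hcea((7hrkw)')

['', 'hcea', 'hcea', 'hcea', 'hcea(', '']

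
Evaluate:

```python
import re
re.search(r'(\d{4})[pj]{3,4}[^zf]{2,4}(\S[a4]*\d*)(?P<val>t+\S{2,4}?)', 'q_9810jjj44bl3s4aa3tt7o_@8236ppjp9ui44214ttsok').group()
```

The pattern matches exactly 4 of a digit (captured); then 3 to 4 of one of [pj], then 2 to 4 of any character except [zf]; then a non-whitespace character, then zero or more of one of [a4], then zero or more of a digit (captured); then one or more of the literal 't', then 2 to 4 of a non-whitespace character (lazy) (captured as 'val').
A `+?`/`*?`/`{m,n}?` starts at its minimum and grows only as far as needed for what follows to match.
`re.search` tries every starting position until one works.
The match spans [25:45] → '8236ppjp9ui44214ttso'.
Captured: group 1 = '8236', group 2 = '4214', group 3 = 'ttso'.

'8236ppjp9ui44214ttso'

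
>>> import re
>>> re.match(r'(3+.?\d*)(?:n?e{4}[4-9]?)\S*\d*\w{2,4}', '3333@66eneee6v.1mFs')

None

Pattern: one or more of a literal '3', then optionally any character, then zero or more of a digit (captured); then optionally the literal 'n', then exactly 4 of the literal 'e', then optionally a character in [4-9] (non-capturing group); then zero or more of a non-whitespace character, then zero or more of a digit; then 2 to 4 of a word character.
With `match`, the pattern is implicitly anchored at the beginning.
Here position 0 doesn't satisfy it, so the call returns None.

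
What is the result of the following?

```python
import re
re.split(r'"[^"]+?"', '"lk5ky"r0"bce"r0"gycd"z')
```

Matches to split on: at [0:7] → '"lk5ky"'; at [9:14] → '"bce"'; at [16:22] → '"gycd"'.
`split` removes every match and returns the 4 fragments in between.

['', 'r0', 'r0', 'z']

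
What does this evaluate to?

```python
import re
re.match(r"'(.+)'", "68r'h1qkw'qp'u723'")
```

None

`match` is anchored at position 0; if the pattern doesn't fit there, it returns None.
Here the string doesn't start with a match, so the call returns None.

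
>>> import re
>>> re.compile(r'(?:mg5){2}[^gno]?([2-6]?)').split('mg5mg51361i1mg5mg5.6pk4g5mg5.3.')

['', '3', '61i1', '6', 'pk4g5mg5.3.']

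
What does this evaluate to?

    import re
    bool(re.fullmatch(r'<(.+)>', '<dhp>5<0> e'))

False

`fullmatch` succeeds only if the pattern covers the string from start to end.
Here the string isn't matched end-to-end, so the call returns None, and `bool(None)` is False.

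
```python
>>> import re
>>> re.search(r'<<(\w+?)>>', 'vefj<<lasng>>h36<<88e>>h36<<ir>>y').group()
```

'<<lasng>>'

The match spans [4:13] → '<<lasng>>'.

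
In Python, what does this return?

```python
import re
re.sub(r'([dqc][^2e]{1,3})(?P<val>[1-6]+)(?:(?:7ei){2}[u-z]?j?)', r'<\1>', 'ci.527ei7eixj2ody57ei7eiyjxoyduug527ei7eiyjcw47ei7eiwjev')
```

'<ci.5>2o<dy>xoy<duug><cw>ev'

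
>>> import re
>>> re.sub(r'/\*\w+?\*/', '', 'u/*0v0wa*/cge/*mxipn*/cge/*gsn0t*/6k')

Matches: at [1:10] → '/*0v0wa*/'; at [13:22] → '/*mxipn*/'; at [25:34] → '/*gsn0t*/'.
Every occurrence is swapped for ''.

'ucgecge6k'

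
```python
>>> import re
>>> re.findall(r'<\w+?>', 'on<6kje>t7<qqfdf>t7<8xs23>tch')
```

`findall` yields the raw match text (3 of them) because the pattern has no groups.

['<6kje>', '<qqfdf>', '<8xs23>']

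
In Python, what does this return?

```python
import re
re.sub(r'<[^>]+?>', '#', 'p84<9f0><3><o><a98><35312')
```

'p84####<35312'

Matches: at [3:8] → '<9f0>'; at [8:11] → '<3>'; at [11:14] → '<o>'; at [14:19] → '<a98>'.
`sub` substitutes '#' at each match site.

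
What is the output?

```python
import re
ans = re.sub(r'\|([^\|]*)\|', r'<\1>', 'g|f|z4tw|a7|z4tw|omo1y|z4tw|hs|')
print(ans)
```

Matches: at [1:4] → '|f|'; at [8:12] → '|a7|'; at [16:23] → '|omo1y|'; at [27:31] → '|hs|'.
Each match is replaced using the text its own group 1 captured.

g<f>z4tw<a7>z4tw<omo1y>z4tw<hs>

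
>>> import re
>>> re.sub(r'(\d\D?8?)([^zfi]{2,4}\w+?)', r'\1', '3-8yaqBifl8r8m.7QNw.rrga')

The pattern matches a digit, then optionally a non-digit, then optionally the literal '8' (captured); then 2 to 4 of any character except [zfi], then one or more of a word character (lazy) (captured).
Lazy quantifiers expand one character at a time until the remainder of the pattern can match.
Matches: at [0:8] → '3-8yaqBi'; at [10:18] → '8r8m.7QN'.
`\1` in the replacement pulls in group 1's text for each match.

'3-8fl8r8w.rrga'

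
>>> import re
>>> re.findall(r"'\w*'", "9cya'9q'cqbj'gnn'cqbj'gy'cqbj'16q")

Matches: at [4:8] → "'9q'"; at [12:17] → "'gnn'"; at [21:25] → "'gy'".
`findall` yields the raw match text (3 of them) because the pattern has no groups.

["'9q'", "'gnn'", "'gy'"]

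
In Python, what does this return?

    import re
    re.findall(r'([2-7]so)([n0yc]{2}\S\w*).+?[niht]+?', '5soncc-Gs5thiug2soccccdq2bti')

[('5so', 'ncc'), ('2so', 'ccccdq2b')]

Lazy quantifiers expand one character at a time until the remainder of the pattern can match.
`findall` packs the 2 group values into a tuple for every match.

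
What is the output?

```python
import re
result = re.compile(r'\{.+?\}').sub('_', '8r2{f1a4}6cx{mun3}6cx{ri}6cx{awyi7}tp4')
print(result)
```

A non-greedy quantifier consumes as few characters as it can — just enough that the remainder of the pattern still matches from where it stops; whatever follows it matches normally.
Matches: at [3:9] → '{f1a4}'; at [12:18] → '{mun3}'; at [21:25] → '{ri}'; at [28:35] → '{awyi7}'.
Each match is replaced by '_'.

8r2_6cx_6cx_6cx_tp4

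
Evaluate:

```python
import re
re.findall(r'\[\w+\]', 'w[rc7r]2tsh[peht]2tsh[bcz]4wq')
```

No capturing groups, so `findall` returns the 3 full match strings.

['[rc7r]', '[peht]', '[bcz]']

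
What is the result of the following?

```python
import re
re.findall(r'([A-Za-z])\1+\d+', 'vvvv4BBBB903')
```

['v', 'B']

The backreference `\1` re-matches whatever the first group consumed, character for character.
Scanning left to right: at [0:5] match 'vvvv4', group 1 = 'v'; at [5:12] match 'BBBB903', group 1 = 'B'.
One capturing group, so `findall` returns just the captured substring from each match — 2 in all.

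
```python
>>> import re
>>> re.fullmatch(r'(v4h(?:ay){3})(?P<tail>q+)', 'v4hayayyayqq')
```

`fullmatch` succeeds only if the pattern covers the string from start to end.
Here the pattern can't cover the whole string, so the call returns None.

None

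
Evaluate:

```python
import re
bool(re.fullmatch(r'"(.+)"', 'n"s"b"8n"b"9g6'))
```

False

`re.fullmatch` requires the pattern to consume the entire string.
Here the string isn't matched end-to-end, so the call returns None, and `bool(None)` is False.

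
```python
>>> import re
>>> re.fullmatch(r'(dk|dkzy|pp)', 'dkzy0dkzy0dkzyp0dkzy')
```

`fullmatch` succeeds only if the pattern covers the string from start to end.
Here the string isn't matched end-to-end, so the call returns None.

None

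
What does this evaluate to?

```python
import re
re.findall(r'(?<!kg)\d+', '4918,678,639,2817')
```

['4918', '678', '639', '2817']

`(?!…)`/`(?<!…)` only lets a position through if the neighbouring text does NOT match; no characters are consumed.
Walking the string: at [0:4] → '4918'; at [5:8] → '678'; at [9:12] → '639'; at [13:17] → '2817'.
No capturing groups, so `findall` returns the 4 full match strings.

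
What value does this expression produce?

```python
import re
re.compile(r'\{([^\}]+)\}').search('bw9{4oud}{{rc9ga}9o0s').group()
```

'{4oud}'

The match spans [3:9] → '{4oud}'.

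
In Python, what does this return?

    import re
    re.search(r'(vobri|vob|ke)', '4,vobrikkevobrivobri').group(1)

`|` is ordered: at each position the engine commits to the first alternative that works.
`search` walks the string left to right and returns the first match it finds.
The match spans [2:7] → 'vobri'.
Captured: group 1 = 'vobri'.

'vobri'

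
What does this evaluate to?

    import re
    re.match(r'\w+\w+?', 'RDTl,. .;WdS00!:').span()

(0, 4)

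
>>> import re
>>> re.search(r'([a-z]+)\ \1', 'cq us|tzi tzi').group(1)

After group 1 captures some text, `\1` only succeeds where that same text appears again.
`re.search` scans for the first position where the pattern succeeds.
The match spans [6:13] → 'tzi tzi'.
Captured: group 1 = 'tzi'.

'tzi'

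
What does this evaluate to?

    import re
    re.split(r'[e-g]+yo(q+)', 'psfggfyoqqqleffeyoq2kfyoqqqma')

['ps', 'qqq', 'l', 'q', '2k', 'qqq', 'ma']

This matches one or more of a character in [e-g], then the literal 'yo'; then one or more of a literal 'q' (captured).
Matches to split on: at [2:11] → 'fggfyoqqq'; at [12:19] → 'effeyoq'; at [21:27] → 'fyoqqq'.
`re.split` interleaves the captured-group text with the surrounding fragments.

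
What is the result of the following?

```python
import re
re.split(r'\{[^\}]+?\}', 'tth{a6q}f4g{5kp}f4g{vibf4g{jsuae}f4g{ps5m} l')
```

['tth', 'f4g', 'f4g', 'f4g', ' l']

The string is cut at each match, leaving 5 pieces.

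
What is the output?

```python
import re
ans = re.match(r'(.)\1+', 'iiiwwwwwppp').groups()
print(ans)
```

The backreference `\1` re-matches whatever the first group consumed, character for character.
`match` is anchored at position 0; if the pattern doesn't fit there, it returns None.
The match spans [0:3] → 'iii'.
Captured: group 1 = 'i'.

('i',)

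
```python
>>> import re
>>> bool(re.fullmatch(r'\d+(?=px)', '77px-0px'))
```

False

`re.fullmatch` requires the pattern to consume the entire string.
Here the string isn't matched end-to-end, so the call returns None, and `bool(None)` is False.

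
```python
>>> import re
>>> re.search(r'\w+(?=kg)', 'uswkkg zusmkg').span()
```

Because the assertion is zero-width, the text it checks is not consumed and won't appear in the result.
`search` walks the string left to right and returns the first match it finds.
The match spans [0:4] → 'uswk'.

(0, 4)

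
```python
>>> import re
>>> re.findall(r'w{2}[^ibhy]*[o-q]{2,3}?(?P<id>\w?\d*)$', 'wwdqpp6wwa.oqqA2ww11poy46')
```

['y46']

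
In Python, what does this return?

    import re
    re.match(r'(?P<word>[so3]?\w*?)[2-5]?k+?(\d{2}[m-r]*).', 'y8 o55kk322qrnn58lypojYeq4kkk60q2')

None

Pattern: optionally one of [so3], then zero or more of a word character (lazy) (captured as 'word'); then optionally a character in [2-5], then one or more of the literal 'k' (lazy); then exactly 2 of a digit, then zero or more of a character in [m-r] (captured); then any character.
`re.match` won't scan ahead — the pattern has to work from the very first character.
Here the string doesn't start with a match, so the call returns None.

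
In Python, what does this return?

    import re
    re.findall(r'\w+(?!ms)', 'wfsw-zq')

['wfsw', 'zq']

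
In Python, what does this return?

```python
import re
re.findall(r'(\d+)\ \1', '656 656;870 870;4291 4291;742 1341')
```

`\1` has to match the exact text group 1 already captured.
With a single group, `findall` returns only what that group captured — 3 items.

['656', '870', '4291']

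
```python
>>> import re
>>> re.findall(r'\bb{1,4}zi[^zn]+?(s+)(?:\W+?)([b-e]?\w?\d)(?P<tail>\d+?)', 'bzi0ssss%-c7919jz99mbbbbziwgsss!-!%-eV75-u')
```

[('ssss', 'c79', '1')]

`findall` packs the 3 group values into a tuple for every match.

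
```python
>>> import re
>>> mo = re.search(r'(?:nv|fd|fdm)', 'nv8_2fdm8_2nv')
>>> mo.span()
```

(0, 2)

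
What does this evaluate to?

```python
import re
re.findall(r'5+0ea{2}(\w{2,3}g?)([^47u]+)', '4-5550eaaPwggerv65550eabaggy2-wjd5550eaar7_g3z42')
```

[('Pwgg', 'erv65550eabaggy2-wjd5550eaar')]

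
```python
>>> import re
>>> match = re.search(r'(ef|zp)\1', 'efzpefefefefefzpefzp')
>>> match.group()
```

'efef'

After group 1 captures some text, `\1` only succeeds where that same text appears again.
Unlike `match`, `search` isn't anchored — it looks for the pattern anywhere in the string.
The match spans [4:8] → 'efef'.
Captured: group 1 = 'ef'.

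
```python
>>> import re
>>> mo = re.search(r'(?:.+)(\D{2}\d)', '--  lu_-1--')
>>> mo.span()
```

(0, 9)

This matches one or more of any character (non-capturing group); then exactly 2 of a non-digit, then a digit (captured).
`re.search` scans for the first position where the pattern succeeds.
The match spans [0:9] → '--  lu_-1'.
Captured: group 1 = '_-1'.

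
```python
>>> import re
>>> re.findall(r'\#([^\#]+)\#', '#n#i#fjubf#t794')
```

['n', 'fjubf']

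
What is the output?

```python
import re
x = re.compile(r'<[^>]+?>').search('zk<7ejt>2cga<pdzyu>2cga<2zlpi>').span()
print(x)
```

(2, 8)

`re.search` scans for the first position where the pattern succeeds.
The match spans [2:8] → '<7ejt>'.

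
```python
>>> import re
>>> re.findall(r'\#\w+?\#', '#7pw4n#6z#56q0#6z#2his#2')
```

With no groups in the pattern, `findall` gives back each whole match — 3 here.

['#7pw4n#', '#56q0#', '#2his#']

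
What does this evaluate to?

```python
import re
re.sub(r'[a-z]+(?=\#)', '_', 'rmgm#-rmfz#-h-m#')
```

The positive lookaround only admits positions where the adjacent text matches; those characters stay outside the span.
Matches: at [0:4] → 'rmgm'; at [6:10] → 'rmfz'; at [14:15] → 'm'.
`sub` substitutes '_' at each match site.

'_#-_#-h-_#'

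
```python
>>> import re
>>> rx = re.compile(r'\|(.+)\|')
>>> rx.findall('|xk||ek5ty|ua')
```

Scanning left to right: at [0:11] match '|xk||ek5ty|', group 1 = 'xk||ek5ty'.
One capturing group, so `findall` returns just the captured substring from the one match — 1 in all.

['xk||ek5ty']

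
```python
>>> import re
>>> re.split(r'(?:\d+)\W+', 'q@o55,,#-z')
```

['q@o', 'z']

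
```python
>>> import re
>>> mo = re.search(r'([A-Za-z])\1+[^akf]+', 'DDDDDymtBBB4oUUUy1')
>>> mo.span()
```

(0, 18)

The backreference `\1` re-matches whatever the first group consumed, character for character.
The match spans [0:18] → 'DDDDDymtBBB4oUUUy1'.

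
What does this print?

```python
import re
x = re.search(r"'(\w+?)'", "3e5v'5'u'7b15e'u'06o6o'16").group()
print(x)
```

`search` walks the string left to right and returns the first match it finds.
The match spans [4:7] → "'5'".
Captured: group 1 = '5'.

'5'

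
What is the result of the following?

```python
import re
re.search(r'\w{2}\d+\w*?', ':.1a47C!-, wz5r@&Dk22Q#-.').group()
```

'1a47'

The pattern matches exactly 2 of a word character; then one or more of a digit, then zero or more of a word character (lazy).
Because the quantifier is non-greedy, it stops expanding at the earliest point where the rest of the pattern can succeed.
`search` walks the string left to right and returns the first match it finds.
The match spans [2:6] → '1a47'.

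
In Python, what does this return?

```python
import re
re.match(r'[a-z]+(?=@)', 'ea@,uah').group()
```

'ea'

`re.match` won't scan ahead — the pattern has to work from the very first character.
The match spans [0:2] → 'ea'.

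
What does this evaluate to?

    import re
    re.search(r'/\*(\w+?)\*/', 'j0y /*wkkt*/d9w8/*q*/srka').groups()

('wkkt',)

The match spans [4:12] → '/*wkkt*/'.
Captured: group 1 = 'wkkt'.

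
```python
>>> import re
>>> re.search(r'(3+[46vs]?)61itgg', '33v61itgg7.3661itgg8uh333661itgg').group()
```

'33v61itgg'

This matches one or more of the literal '3', then optionally one of [46vs] (captured); then the literal '61i', then the literal 'tgg'.
The match spans [0:9] → '33v61itgg'.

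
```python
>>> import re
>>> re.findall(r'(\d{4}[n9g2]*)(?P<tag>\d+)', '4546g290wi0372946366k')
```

This matches exactly 4 of a digit, then zero or more of one of [n9g2] (captured); then one or more of a digit (captured as 'tag').
Scanning left to right: at [0:8] match '4546g290', groups = ('4546g29', '0'); at [10:20] match '0372946366', groups = ('03729', '46366').
Multiple groups make `findall` return tuples — one 2-tuple for each match.

[('4546g29', '0'), ('03729', '46366')]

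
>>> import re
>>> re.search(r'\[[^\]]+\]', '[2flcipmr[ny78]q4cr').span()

`re.search` tries every starting position until one works.
The match spans [0:15] → '[2flcipmr[ny78]'.

(0, 15)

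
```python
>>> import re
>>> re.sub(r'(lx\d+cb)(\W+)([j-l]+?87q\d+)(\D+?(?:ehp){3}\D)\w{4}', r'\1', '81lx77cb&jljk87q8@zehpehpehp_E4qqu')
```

Pattern: the literal 'lx', then one or more of a digit, then the literal 'cb' (captured); then one or more of a non-word character (captured); then one or more of a character in [j-l] (lazy), then the literal '87q', then one or more of a digit (captured); then one or more of a non-digit (lazy), then the literal 'ehp' repeated 3 times, then a non-digit (captured); then exactly 4 of a word character.
Matches: at [2:33] → 'lx77cb&jljk87q8@zehpehpehp_E4qq'.
The replacement refers to a captured group, so each match is rewritten using its own captured text.

'81lx77cbu'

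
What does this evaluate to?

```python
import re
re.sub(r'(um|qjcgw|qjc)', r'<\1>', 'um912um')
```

'<um>912<um>'

Matches: at [0:2] → 'um'; at [5:7] → 'um'.
Each match is replaced using the text its own group 1 captured.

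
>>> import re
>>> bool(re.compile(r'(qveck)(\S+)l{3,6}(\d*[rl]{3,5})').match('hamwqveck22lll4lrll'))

False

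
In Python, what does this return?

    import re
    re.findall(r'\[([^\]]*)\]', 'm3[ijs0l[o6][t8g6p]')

Matches: at [2:12] match '[ijs0l[o6]', group 1 = 'ijs0l[o6'; at [12:19] match '[t8g6p]', group 1 = 't8g6p'.
With a single group, `findall` returns only what that group captured — 2 items.

['ijs0l[o6', 't8g6p']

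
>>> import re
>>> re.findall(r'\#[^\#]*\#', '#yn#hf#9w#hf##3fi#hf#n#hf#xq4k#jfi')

['#yn#', '#9w#', '##', '#hf#', '#hf#']

Scanning left to right: at [0:4] → '#yn#'; at [6:10] → '#9w#'; at [12:14] → '##'; at [17:21] → '#hf#'; at [22:26] → '#hf#'.
`findall` yields the raw match text (5 of them) because the pattern has no groups.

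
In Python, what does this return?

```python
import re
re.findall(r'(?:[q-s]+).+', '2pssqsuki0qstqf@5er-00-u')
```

['ssqsuki0qstqf@5er-00-u']

The pattern matches one or more of a character in [q-s] (non-capturing group); then one or more of any character.
With no groups in the pattern, `findall` gives back each whole match — 1 here.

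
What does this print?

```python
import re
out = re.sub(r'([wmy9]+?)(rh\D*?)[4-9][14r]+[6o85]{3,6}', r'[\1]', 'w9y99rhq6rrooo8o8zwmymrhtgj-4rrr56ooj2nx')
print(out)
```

[w9y99]z[wmym]j2nx

This matches one or more of one of [wmy9] (lazy) (captured); then the literal 'rh', then zero or more of a non-digit (lazy) (captured); then a character in [4-9], then one or more of one of [14r], then 3 to 6 of one of [6o85].
`\1` in the replacement pulls in group 1's text for each match.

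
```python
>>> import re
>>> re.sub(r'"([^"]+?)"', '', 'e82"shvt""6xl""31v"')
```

'e82'

Matches: at [3:9] → '"shvt"'; at [9:14] → '"6xl"'; at [14:19] → '"31v"'.
`sub` substitutes '' at each match site.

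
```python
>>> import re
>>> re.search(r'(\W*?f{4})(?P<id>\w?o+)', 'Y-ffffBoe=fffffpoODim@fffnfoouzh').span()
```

(1, 8)

This matches zero or more of a non-word character (lazy), then exactly 4 of a literal 'f' (captured); then optionally a word character, then one or more of the literal 'o' (captured as 'id').
`re.search` tries every starting position until one works.
The match spans [1:8] → '-ffffBo'.
Captured: group 1 = '-ffff', group 2 = 'Bo'.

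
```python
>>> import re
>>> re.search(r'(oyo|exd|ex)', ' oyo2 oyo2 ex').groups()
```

('oyo',)

The match spans [1:4] → 'oyo'.
Captured: group 1 = 'oyo'.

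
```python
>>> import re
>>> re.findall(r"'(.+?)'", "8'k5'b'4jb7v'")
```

Scanning left to right: at [1:5] match "'k5'", group 1 = 'k5'; at [6:13] match "'4jb7v'", group 1 = '4jb7v'.
Because there's exactly one group, `findall` drops the full match and keeps group 1 from each hit.

['k5', '4jb7v']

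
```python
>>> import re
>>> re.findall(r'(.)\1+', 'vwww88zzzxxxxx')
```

['w', '8', 'z', 'x']

The backreference `\1` re-matches whatever the first group consumed, character for character.
Because there's exactly one group, `findall` drops the full match and keeps group 1 from each hit.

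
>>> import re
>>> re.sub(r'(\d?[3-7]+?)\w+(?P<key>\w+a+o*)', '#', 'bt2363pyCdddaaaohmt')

'bt#hmt'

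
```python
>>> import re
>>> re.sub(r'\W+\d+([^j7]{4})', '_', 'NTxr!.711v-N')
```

'NTxr_'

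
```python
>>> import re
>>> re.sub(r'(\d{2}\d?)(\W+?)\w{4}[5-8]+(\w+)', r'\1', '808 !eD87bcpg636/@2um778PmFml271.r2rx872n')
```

'808 !eD87bcpg636.r2rx872n'

Pattern: exactly 2 of a digit, then optionally a digit (captured); then one or more of a non-word character (lazy) (captured); then exactly 4 of a word character, then one or more of a character in [5-8]; then one or more of a word character (captured).
Matches: at [13:32] → '636/@2um778PmFml271'.
Each match is replaced using the text its own group 1 captured.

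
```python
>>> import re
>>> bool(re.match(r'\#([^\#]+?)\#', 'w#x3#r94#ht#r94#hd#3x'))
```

`re.match` won't scan ahead — the pattern has to work from the very first character.
Here position 0 doesn't satisfy it, so the call returns None, and `bool(None)` is False.

False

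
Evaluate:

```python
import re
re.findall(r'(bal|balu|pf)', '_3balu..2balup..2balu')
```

['bal', 'bal', 'bal']

Alternation tries branches left to right and keeps the first one that lets the overall match succeed at that position.
One capturing group, so `findall` returns just the captured substring from each match — 3 in all.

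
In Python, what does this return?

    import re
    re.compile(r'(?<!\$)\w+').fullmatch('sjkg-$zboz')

The negative lookaround is zero-width — it rules out positions where the adjacent text would match, without consuming anything.
`re.fullmatch` requires the pattern to consume the entire string.
Here there's no way to consume every character, so the call returns None.

None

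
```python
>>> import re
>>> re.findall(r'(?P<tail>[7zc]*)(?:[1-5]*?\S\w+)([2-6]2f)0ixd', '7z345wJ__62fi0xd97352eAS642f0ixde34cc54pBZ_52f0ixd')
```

[('7z', '52f')]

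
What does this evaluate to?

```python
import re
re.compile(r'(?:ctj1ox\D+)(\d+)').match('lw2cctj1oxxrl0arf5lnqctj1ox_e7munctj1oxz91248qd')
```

`match` is anchored at position 0; if the pattern doesn't fit there, it returns None.
Here the pattern fails at index 0, so the call returns None.

None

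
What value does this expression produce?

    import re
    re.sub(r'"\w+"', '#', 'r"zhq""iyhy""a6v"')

'r###'

Matches: at [1:6] → '"zhq"'; at [6:12] → '"iyhy"'; at [12:17] → '"a6v"'.
`sub` substitutes '#' at each match site.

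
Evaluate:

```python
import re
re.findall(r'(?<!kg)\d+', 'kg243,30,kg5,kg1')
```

The negative lookaround is zero-width — it rules out positions where the adjacent text would match, without consuming anything.
Since nothing is captured, `findall` lists the 2 matched substrings directly.

['43', '30']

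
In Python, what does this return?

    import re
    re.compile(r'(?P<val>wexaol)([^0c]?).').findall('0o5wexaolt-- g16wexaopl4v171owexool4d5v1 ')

[('wexaol', 't')]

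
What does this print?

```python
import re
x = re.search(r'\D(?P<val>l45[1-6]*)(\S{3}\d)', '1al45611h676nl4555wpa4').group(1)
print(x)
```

l45611

This matches a non-digit; then the literal 'l45', then zero or more of a character in [1-6] (captured as 'val'); then exactly 3 of a non-whitespace character, then a digit (captured).
`search` walks the string left to right and returns the first match it finds.
The match spans [1:12] → 'al45611h676'.
Captured: group 1 = 'l45611', group 2 = 'h676'.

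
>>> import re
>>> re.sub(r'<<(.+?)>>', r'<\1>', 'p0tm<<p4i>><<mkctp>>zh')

'p0tm<p4i><mkctp>zh'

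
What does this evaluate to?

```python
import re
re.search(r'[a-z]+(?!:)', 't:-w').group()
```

'w'

The negative lookahead/lookbehind blocks any match where the forbidden context is present.
`search` walks the string left to right and returns the first match it finds.
The match spans [3:4] → 'w'.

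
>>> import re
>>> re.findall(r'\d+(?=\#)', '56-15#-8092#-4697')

['15', '8092']

Lookahead/lookbehind check context without consuming it, so the matched span excludes the asserted characters.
No capturing groups, so `findall` returns the 2 full match strings.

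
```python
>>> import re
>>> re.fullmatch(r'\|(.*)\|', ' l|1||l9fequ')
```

None

`fullmatch` succeeds only if the pattern covers the string from start to end.
Here the string isn't matched end-to-end, so the call returns None.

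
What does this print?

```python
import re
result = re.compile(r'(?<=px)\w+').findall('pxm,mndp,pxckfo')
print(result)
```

The positive lookaround only admits positions where the adjacent text matches; those characters stay outside the span.
No capturing groups, so `findall` returns the 2 full match strings.

['m', 'ckfo']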